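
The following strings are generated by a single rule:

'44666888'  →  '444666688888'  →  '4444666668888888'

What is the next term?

The n-th term is n+1 4's then n+2 6's then 2n+1 8's (n = 1, 2, …).
For the next term, n = 4, so the run lengths are 5, 6, 9.

44444666666888888888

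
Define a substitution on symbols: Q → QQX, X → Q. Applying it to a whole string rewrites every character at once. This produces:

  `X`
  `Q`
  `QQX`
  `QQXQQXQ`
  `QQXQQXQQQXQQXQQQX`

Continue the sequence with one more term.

Applying the rule to each of the 17 symbols of QQXQQXQQQXQQXQQQX gives the pieces QQX QQX Q QQX QQX Q QQX QQX QQX Q QQX QQX Q QQX QQX QQX Q, which concatenate to the answer.

QQXQQXQQQXQQXQQQXQQXQQXQQQXQQXQQQXQQXQQXQ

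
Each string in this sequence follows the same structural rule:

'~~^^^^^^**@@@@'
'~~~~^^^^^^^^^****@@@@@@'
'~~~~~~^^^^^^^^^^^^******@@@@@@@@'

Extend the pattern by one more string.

Each string has the form ~^{2n} ^^{3n+3} *^{2n} @^{2n+2} (n = 1, 2, …).
At n = 4 the blocks have lengths 8, 15, 8, 10.

~~~~~~~~^^^^^^^^^^^^^^^********@@@@@@@@@@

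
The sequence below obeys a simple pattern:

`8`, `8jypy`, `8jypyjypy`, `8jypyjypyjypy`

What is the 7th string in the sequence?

The strings grow by a fixed suffix jypy each time.
From 8jypyjypyjypy, 3 further steps: 8jypyjypyjypy → 8jypyjypyjypyjypy → 8jypyjypyjypyjypyjypy → (answer).

8jypyjypyjypyjypyjypyjypy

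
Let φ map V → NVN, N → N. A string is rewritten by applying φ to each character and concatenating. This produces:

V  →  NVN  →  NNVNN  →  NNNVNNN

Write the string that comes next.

NNNNVNNNN

Expanding NNNVNNN: N→N, N→N, N→N, V→NVN, N→N, N→N, N→N. Concatenated: N N N NVN N N N.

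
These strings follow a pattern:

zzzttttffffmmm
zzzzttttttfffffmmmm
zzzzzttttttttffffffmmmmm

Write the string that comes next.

Each string has the form z^{n+1} t^{2n} f^{n+2} m^{n+1}, where the shown terms are n = 2, 3, 4.
For the next term, n = 5, so the run lengths are 6, 10, 7, 6.

zzzzzzttttttttttfffffffmmmmmm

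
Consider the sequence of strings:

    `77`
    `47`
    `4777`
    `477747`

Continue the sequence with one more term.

Each term (from the third on) is the previous term followed by the one before it: term 3 = 47·77 = 4777.
The next term joins 477747 and 4777.

4777474777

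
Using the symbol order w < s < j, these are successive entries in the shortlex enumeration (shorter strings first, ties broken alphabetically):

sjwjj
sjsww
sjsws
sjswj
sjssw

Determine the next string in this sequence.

Treat sjssw as a base-3 numeral over the given alphabet and add one, carrying through any trailing j's.

sjsss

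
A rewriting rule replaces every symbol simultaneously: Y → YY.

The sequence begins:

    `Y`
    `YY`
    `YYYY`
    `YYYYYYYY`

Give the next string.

Apply φ to YYYYYYYY symbol by symbol: Y→YY, Y→YY, Y→YY, Y→YY, Y→YY, Y→YY, Y→YY, Y→YY; joined: YY YY YY YY YY YY YY YY.

YYYYYYYYYYYYYYYY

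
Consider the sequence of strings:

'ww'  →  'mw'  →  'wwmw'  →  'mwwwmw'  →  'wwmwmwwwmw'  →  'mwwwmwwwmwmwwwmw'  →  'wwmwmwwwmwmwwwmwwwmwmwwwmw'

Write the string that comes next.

This is a Fibonacci-style word recurrence s(k) = s(k−2)·s(k−1): e.g. ww·mw = wwmw.
Continuing: mwwwmwwwmwmwwwmw · wwmwmwwwmwmwwwmwwwmwmwwwmw gives term 8.

mwwwmwwwmwmwwwmwwwmwmwwwmwmwwwmwwwmwmwwwmw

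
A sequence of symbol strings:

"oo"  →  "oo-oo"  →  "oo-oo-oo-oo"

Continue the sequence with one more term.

Every step duplicates the string with '-' between the halves.
So the next term is two copies of oo-oo-oo-oo with '-' between the halves.

oo-oo-oo-oo-oo-oo-oo-oo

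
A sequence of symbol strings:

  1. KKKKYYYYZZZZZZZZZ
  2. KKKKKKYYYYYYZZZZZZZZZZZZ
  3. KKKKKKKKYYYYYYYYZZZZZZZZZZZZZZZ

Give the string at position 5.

The n-th term is 2n K's then 2n Y's then 3n+3 Z's, where the shown terms are n = 2, 3, 4.
Setting n = 6 gives 12, 12, 21 characters in each block.

KKKKKKKKKKKKYYYYYYYYYYYYZZZZZZZZZZZZZZZZZZZZZ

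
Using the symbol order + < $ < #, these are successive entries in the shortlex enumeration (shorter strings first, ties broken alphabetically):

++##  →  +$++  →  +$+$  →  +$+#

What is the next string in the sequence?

Find the rightmost character of +$+# below #, bump it to the next letter, and reset everything to its right to +.

+$$+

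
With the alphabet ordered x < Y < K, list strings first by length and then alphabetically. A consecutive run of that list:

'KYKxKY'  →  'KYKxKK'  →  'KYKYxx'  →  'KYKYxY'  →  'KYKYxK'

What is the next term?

Find the rightmost character of KYKYxK below K, bump it to the next letter, and reset everything to its right to x.

KYKYYx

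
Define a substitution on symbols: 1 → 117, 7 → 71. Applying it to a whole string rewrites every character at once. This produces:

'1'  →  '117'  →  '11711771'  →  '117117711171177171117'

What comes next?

1171177111711771711171171177111711771711177111711711771

Replace each of the 21 characters of 117117711171177171117 in place — 117 117 71 117 117 71 71 117 117 117 71 117 117 71 71 117 71 117 117 117 71 — and concatenate.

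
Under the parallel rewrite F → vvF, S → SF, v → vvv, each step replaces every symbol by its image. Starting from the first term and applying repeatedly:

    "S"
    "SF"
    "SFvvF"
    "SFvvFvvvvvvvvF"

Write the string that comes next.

Rewriting the 14 symbols of SFvvFvvvvvvvvF one by one yields SF vvF vvv vvv vvF vvv vvv vvv vvv vvv vvv vvv vvv vvF; concatenated:

SFvvFvvvvvvvvFvvvvvvvvvvvvvvvvvvvvvvvvvvF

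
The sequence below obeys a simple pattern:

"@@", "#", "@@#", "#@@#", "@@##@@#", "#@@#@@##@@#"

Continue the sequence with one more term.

@@##@@##@@#@@##@@#

This is a Fibonacci-style word recurrence s(k) = s(k−2)·s(k−1): e.g. @@·# = @@#.
So term 7 is @@##@@#·#@@#@@##@@#.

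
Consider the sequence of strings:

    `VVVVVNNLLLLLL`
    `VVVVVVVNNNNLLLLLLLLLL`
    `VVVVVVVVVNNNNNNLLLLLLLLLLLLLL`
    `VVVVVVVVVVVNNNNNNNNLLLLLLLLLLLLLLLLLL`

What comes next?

Each string has the form V^{2n+3} N^{2n} L^{4n+2} (n = 1, 2, …).
For the next term, n = 5, so the run lengths are 13, 10, 22.

VVVVVVVVVVVVVNNNNNNNNNNLLLLLLLLLLLLLLLLLLLLLL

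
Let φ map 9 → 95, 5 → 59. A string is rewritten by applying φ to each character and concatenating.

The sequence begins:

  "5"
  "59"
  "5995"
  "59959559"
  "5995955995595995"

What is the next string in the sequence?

59959559955959959559599559959559

Replace each of the 16 characters of 5995955995595995 in place — 59 95 95 59 95 59 59 95 95 59 59 95 59 95 95 59 — and concatenate.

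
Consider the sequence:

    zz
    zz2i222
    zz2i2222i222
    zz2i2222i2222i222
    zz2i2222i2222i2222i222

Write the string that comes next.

The strings grow by a fixed suffix 2i222 each time.
Applying this once more to zz2i2222i2222i2222i222:

zz2i2222i2222i2222i2222i222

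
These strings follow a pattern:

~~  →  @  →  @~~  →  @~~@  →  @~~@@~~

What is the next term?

@~~@@~~@~~@

This is a Fibonacci-style word recurrence s(k) = s(k−1)·s(k−2): e.g. @·~~ = @~~.
So term 6 is @~~@@~~·@~~@.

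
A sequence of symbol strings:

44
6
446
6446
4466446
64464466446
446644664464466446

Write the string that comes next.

From term 3 onward, concatenate the second-to-last term with the last: 44·6 = 446, 6·446 = 6446, …
So term 8 is 64464466446·446644664464466446.

64464466446446644664464466446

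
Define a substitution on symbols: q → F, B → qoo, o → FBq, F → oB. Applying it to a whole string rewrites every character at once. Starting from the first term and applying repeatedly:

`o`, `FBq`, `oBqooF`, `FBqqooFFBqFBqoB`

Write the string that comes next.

Applying the rule to each of the 15 symbols of FBqqooFFBqFBqoB gives the pieces oB qoo F F FBq FBq oB oB qoo F oB qoo F FBq qoo, which concatenate to the answer.

oBqooFFFBqFBqoBoBqooFoBqooFFBqqoo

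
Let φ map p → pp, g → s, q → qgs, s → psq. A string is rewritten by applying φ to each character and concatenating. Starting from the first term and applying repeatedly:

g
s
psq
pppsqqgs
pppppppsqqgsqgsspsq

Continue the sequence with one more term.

pppppppppppppppsqqgsqgsspsqqgsspsqpsqpppsqqgs

Replace each of the 19 characters of pppppppsqqgsqgsspsq in place — pp pp pp pp pp pp pp psq qgs qgs s psq qgs s psq psq pp psq qgs — and concatenate.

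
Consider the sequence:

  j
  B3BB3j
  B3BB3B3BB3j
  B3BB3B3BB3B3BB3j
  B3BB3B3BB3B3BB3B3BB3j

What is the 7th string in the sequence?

The strings grow by a fixed prefix B3BB3 each time.
From B3BB3B3BB3B3BB3B3BB3j, 2 further steps: B3BB3B3BB3B3BB3B3BB3j → B3BB3B3BB3B3BB3B3BB3B3BB3j → (answer).

B3BB3B3BB3B3BB3B3BB3B3BB3B3BB3j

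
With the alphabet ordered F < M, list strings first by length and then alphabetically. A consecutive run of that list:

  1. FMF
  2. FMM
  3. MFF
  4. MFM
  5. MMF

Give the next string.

Find the rightmost character of MMF below M, bump it to the next letter, and reset everything to its right to F.

MMM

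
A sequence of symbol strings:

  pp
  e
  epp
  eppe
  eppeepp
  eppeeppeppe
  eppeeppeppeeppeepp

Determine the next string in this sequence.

eppeeppeppeeppeeppeppeeppeppe

From term 3 onward, concatenate the last term with the second-to-last: e·pp = epp, epp·e = eppe, …
The next term joins eppeeppeppeeppeepp and eppeeppeppe.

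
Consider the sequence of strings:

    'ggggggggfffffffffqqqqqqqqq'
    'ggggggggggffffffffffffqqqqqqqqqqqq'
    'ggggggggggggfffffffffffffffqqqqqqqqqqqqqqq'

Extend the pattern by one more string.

ggggggggggggggffffffffffffffffffqqqqqqqqqqqqqqqqqq

Reading off run lengths: g runs 8, 10, 12; f runs 9, 12, 15; q runs 9, 12, 15 — each is linear in n, where the shown terms are n = 3, 4, 5.
At n = 6 the blocks have lengths 14, 18, 18.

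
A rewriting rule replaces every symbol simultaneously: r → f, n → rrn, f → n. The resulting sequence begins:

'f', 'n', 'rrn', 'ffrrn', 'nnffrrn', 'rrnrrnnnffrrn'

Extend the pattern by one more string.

Replace each of the 13 characters of rrnrrnnnffrrn in place — f f rrn f f rrn rrn rrn n n f f rrn — and concatenate.

ffrrnffrrnrrnrrnnnffrrn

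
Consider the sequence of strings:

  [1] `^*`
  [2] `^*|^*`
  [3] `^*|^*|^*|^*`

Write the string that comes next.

Each string is two copies of the previous one joined by '|'.
So the next term is two copies of ^*|^*|^*|^* with '|' between the halves.

^*|^*|^*|^*|^*|^*|^*|^*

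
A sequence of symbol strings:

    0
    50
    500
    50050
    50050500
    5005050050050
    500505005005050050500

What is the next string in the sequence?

5005050050050500505005005050050050

From term 3 onward, concatenate the last term with the second-to-last: 50·0 = 500, 500·50 = 50050, …
Continuing: 500505005005050050500 · 5005050050050 gives term 8.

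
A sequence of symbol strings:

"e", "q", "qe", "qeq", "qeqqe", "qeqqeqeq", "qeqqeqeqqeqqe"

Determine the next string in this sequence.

Each term (from the third on) is the previous term followed by the one before it: term 3 = q·e = qe.
Continuing: qeqqeqeqqeqqe · qeqqeqeq gives term 8.

qeqqeqeqqeqqeqeqqeqeq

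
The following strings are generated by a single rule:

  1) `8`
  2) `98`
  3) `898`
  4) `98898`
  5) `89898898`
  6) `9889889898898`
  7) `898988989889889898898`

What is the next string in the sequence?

This is a Fibonacci-style word recurrence s(k) = s(k−2)·s(k−1): e.g. 8·98 = 898.
So term 8 is 9889889898898·898988989889889898898.

9889889898898898988989889889898898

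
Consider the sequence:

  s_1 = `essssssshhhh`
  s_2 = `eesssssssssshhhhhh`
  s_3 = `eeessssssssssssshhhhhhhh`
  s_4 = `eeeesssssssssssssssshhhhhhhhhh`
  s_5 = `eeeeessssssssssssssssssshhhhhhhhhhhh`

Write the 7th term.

eeeeeeessssssssssssssssssssssssshhhhhhhhhhhhhhhh

The n-th term is n-2 e's then 3n-2 s's then 2n-2 h's, where the shown terms are n = 3, 4, 5, 6, 7.
Setting n = 9 gives 7, 25, 16 characters in each block.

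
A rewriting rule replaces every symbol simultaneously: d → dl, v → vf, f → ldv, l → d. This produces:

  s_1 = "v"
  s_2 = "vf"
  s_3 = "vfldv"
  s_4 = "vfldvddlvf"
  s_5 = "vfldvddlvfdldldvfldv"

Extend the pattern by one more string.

Rewriting the 20 symbols of vfldvddlvfdldldvfldv one by one yields vf ldv d dl vf dl dl d vf ldv dl d dl d dl vf ldv d dl vf; concatenated:

vfldvddlvfdldldvfldvdlddlddlvfldvddlvf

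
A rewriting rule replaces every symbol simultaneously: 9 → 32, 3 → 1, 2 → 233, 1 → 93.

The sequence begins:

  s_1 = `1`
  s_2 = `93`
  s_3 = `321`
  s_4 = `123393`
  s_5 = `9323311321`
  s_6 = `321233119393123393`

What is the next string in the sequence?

1233932331193933213219323311321

φ(321233119393123393) expands symbol-by-symbol to 1 233 93 233 1 1 93 93 32 1 32 1 93 233 1 1 32 1; joining the 18 pieces gives the next term.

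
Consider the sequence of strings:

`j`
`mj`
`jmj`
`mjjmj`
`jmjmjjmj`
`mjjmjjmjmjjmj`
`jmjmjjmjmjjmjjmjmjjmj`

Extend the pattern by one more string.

mjjmjjmjmjjmjjmjmjjmjmjjmjjmjmjjmj

Each term (from the third on) is the two preceding terms concatenated in order: term 3 = j·mj = jmj.
The next term joins mjjmjjmjmjjmj and jmjmjjmjmjjmjjmjmjjmj.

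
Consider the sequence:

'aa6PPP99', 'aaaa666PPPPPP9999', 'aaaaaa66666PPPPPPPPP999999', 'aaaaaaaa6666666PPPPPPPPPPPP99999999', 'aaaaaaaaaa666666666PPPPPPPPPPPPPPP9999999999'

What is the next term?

aaaaaaaaaaaa66666666666PPPPPPPPPPPPPPPPPP999999999999

Term n consists of 2n a's, followed by 2n-1 6's, followed by 3n P's, followed by 2n 9's (n = 1, 2, …).
Setting n = 6 gives 12, 11, 18, 12 characters in each block.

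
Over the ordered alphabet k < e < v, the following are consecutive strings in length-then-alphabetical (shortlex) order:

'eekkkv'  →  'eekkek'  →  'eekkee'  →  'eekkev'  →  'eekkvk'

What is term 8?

eekekk

Stepping forward 3 times from eekkvk: eekkvk → eekkve → eekkvv, then the target.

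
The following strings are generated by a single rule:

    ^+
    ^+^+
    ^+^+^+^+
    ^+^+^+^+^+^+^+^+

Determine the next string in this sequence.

^+^+^+^+^+^+^+^+^+^+^+^+^+^+^+^+

Each string is two copies of the previous one concatenated.
So the next term is two copies of ^+^+^+^+^+^+^+^+.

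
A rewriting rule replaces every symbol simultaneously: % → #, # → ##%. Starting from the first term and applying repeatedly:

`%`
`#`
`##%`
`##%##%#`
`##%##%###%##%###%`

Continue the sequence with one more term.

Applying the rule to each of the 17 symbols of ##%##%###%##%###% gives the pieces ##% ##% # ##% ##% # ##% ##% ##% # ##% ##% # ##% ##% ##% #, which concatenate to the answer.

##%##%###%##%###%##%##%###%##%###%##%##%#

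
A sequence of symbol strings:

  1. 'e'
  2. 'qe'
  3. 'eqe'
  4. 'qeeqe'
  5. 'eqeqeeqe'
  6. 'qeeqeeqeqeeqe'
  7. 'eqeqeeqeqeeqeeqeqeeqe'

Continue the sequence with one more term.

qeeqeeqeqeeqeeqeqeeqeqeeqeeqeqeeqe

Each term (from the third on) is the two preceding terms concatenated in order: term 3 = e·qe = eqe.
So term 8 is qeeqeeqeqeeqe·eqeqeeqeqeeqeeqeqeeqe.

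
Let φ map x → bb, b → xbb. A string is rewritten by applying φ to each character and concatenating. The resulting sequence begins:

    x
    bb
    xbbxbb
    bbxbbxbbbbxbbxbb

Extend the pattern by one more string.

xbbxbbbbxbbxbbbbxbbxbbxbbxbbbbxbbxbbbbxbbxbb

φ(bbxbbxbbbbxbbxbb) expands symbol-by-symbol to xbb xbb bb xbb xbb bb xbb xbb xbb xbb bb xbb xbb bb xbb xbb; joining the 16 pieces gives the next term.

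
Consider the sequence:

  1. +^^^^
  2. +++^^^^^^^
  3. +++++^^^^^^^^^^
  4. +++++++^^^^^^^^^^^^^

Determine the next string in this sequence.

Term n consists of 2n-1 +'s, followed by 3n+1 ^'s (n = 1, 2, …).
Setting n = 5 gives 9, 16 characters in each block.

+++++++++^^^^^^^^^^^^^^^^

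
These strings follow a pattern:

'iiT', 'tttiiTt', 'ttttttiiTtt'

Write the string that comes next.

tttttttttiiTttt

s(k+1) = ttt·s(k)·t, so each term gains ttt as a prefix and t as a suffix.
One more step from ttttttiiTtt gives the answer.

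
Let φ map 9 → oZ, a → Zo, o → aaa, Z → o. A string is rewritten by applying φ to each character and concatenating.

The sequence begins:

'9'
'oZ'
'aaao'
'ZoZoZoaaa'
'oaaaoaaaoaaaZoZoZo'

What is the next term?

Rewriting the 18 symbols of oaaaoaaaoaaaZoZoZo one by one yields aaa Zo Zo Zo aaa Zo Zo Zo aaa Zo Zo Zo o aaa o aaa o aaa; concatenated:

aaaZoZoZoaaaZoZoZoaaaZoZoZooaaaoaaaoaaa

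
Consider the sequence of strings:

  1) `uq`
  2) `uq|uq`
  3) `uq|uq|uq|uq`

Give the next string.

Every step duplicates the string with '|' between the halves.
Doubling uq|uq|uq|uq with '|' between the halves:

uq|uq|uq|uq|uq|uq|uq|uq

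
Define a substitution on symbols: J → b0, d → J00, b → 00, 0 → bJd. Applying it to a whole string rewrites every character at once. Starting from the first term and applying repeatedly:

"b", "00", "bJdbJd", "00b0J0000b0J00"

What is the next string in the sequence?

Applying the rule to each of the 14 symbols of 00b0J0000b0J00 gives the pieces bJd bJd 00 bJd b0 bJd bJd bJd bJd 00 bJd b0 bJd bJd, which concatenate to the answer.

bJdbJd00bJdb0bJdbJdbJdbJd00bJdb0bJdbJd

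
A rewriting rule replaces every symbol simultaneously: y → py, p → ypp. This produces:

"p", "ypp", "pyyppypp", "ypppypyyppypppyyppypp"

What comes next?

Applying the rule to each of the 21 symbols of ypppypyyppypppyyppypp gives the pieces py ypp ypp ypp py ypp py py ypp ypp py ypp ypp ypp py py ypp ypp py ypp ypp, which concatenate to the answer.

pyyppyppypppyypppypyyppypppyyppyppypppypyyppypppyyppypp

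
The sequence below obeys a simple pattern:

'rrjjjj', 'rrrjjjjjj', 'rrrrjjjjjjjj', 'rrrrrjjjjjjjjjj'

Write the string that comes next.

The n-th term is n r's then 2n j's, where the shown terms are n = 2, 3, 4, 5.
Setting n = 6 gives 6, 12 characters in each block.

rrrrrrjjjjjjjjjjjj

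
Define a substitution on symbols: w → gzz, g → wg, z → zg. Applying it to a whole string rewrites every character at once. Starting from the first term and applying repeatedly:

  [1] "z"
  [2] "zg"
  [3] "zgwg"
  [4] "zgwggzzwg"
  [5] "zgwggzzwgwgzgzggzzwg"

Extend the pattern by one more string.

zgwggzzwgwgzgzggzzwggzzwgzgwgzgwgwgzgzggzzwg

Replace each of the 20 characters of zgwggzzwgwgzgzggzzwg in place — zg wg gzz wg wg zg zg gzz wg gzz wg zg wg zg wg wg zg zg gzz wg — and concatenate.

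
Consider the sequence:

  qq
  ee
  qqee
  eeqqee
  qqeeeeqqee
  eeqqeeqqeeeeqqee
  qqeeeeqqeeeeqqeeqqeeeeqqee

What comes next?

This is a Fibonacci-style word recurrence s(k) = s(k−2)·s(k−1): e.g. qq·ee = qqee.
So term 8 is eeqqeeqqeeeeqqee·qqeeeeqqeeeeqqeeqqeeeeqqee.

eeqqeeqqeeeeqqeeqqeeeeqqeeeeqqeeqqeeeeqqee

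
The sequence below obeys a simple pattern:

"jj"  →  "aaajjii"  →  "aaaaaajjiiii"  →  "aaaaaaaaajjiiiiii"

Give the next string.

Each term wraps the previous one in aaa on the left and ii on the right.
So the next term is aaa·aaaaaaaaajjiiiiii·ii.

aaaaaaaaaaaajjiiiiiiii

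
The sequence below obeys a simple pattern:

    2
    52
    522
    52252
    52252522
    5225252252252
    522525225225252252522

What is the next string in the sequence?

This is a Fibonacci-style word recurrence s(k) = s(k−1)·s(k−2): e.g. 52·2 = 522.
The next term joins 522525225225252252522 and 5225252252252.

5225252252252522525225225252252252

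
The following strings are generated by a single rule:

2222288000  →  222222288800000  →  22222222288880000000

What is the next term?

The n-th term is 2n+1 2's then n 8's then 2n-1 0's, where the shown terms are n = 2, 3, 4.
For the next term, n = 5, so the run lengths are 11, 5, 9.

2222222222288888000000000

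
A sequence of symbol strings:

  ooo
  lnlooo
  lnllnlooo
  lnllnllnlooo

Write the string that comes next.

Every step adds lnl at the front: s(k+1) = lnl·s(k).
So the next term is lnl·lnllnllnlooo.

lnllnllnllnlooo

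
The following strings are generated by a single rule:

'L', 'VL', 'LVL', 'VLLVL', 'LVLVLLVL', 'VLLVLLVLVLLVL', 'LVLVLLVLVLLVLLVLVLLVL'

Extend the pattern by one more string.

VLLVLLVLVLLVLLVLVLLVLVLLVLLVLVLLVL

From term 3 onward, concatenate the second-to-last term with the last: L·VL = LVL, VL·LVL = VLLVL, …
So term 8 is VLLVLLVLVLLVL·LVLVLLVLVLLVLLVLVLLVL.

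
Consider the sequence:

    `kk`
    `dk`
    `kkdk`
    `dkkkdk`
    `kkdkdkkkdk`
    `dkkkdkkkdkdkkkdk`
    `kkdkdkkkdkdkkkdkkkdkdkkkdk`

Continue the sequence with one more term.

dkkkdkkkdkdkkkdkkkdkdkkkdkdkkkdkkkdkdkkkdk

From term 3 onward, concatenate the second-to-last term with the last: kk·dk = kkdk, dk·kkdk = dkkkdk, …
The next term joins dkkkdkkkdkdkkkdk and kkdkdkkkdkdkkkdkkkdkdkkkdk.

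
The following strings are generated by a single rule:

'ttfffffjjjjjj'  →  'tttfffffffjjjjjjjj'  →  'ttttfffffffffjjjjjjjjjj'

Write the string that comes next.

tttttfffffffffffjjjjjjjjjjjj

Each string has the form t^{n-1} f^{2n-1} j^{2n}, where the shown terms are n = 3, 4, 5.
For the next term, n = 6, so the run lengths are 5, 11, 12.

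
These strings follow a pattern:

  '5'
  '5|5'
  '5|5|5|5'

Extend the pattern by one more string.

5|5|5|5|5|5|5|5

s(k+1) = s(k)·|·s(k) — each term doubles the last with '|' between the halves.
One more doubling of 5|5|5|5 gives the answer.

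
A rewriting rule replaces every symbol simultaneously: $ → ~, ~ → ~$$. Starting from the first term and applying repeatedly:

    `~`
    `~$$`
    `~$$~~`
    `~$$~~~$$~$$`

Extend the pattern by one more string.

~$$~~~$$~$$~$$~~~$$~~

Expanding ~$$~~~$$~$$: ~→~$$, $→~, $→~, ~→~$$, ~→~$$, ~→~$$, $→~, $→~, ~→~$$, $→~, $→~. Concatenated: ~$$ ~ ~ ~$$ ~$$ ~$$ ~ ~ ~$$ ~ ~.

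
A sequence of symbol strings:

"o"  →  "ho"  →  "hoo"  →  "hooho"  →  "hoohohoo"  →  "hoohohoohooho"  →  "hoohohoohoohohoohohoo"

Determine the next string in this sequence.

This is a Fibonacci-style word recurrence s(k) = s(k−1)·s(k−2): e.g. ho·o = hoo.
So term 8 is hoohohoohoohohoohohoo·hoohohoohooho.

hoohohoohoohohoohohoohoohohoohooho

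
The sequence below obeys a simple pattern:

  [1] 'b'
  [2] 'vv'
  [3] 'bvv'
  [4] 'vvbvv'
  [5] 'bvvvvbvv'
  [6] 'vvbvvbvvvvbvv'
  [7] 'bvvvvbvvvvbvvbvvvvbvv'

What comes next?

From term 3 onward, concatenate the second-to-last term with the last: b·vv = bvv, vv·bvv = vvbvv, …
The next term joins vvbvvbvvvvbvv and bvvvvbvvvvbvvbvvvvbvv.

vvbvvbvvvvbvvbvvvvbvvvvbvvbvvvvbvv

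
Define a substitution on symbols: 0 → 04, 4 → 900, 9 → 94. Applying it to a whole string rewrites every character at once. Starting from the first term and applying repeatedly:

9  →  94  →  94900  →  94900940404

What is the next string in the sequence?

Expanding 94900940404: 9→94, 4→900, 9→94, 0→04, 0→04, 9→94, 4→900, 0→04, 4→900, 0→04, 4→900. Concatenated: 94 900 94 04 04 94 900 04 900 04 900.

94900940404949000490004900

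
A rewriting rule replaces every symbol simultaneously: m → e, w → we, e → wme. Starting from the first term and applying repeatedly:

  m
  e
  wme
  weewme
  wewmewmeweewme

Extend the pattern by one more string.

Rewriting the 14 symbols of wewmewmeweewme one by one yields we wme we e wme we e wme we wme wme we e wme; concatenated:

wewmeweewmeweewmewewmewmeweewme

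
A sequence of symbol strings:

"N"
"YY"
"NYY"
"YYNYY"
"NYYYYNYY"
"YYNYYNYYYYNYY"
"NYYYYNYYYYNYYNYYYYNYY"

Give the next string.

Each term (from the third on) is the two preceding terms concatenated in order: term 3 = N·YY = NYY.
So term 8 is YYNYYNYYYYNYY·NYYYYNYYYYNYYNYYYYNYY.

YYNYYNYYYYNYYNYYYYNYYYYNYYNYYYYNYY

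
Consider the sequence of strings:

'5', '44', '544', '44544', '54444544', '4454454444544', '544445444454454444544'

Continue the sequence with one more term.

Each term (from the third on) is the two preceding terms concatenated in order: term 3 = 5·44 = 544.
So term 8 is 4454454444544·544445444454454444544.

4454454444544544445444454454444544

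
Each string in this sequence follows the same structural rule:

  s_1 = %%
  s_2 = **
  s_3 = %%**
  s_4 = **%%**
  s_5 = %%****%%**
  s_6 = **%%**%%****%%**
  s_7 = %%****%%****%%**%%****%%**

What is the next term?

Each term (from the third on) is the two preceding terms concatenated in order: term 3 = %%·** = %%**.
So term 8 is **%%**%%****%%**·%%****%%****%%**%%****%%**.

**%%**%%****%%**%%****%%****%%**%%****%%**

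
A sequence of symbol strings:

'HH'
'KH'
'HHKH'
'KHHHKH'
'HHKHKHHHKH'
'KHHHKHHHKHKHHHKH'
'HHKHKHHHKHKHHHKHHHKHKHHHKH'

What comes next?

KHHHKHHHKHKHHHKHHHKHKHHHKHKHHHKHHHKHKHHHKH

From term 3 onward, concatenate the second-to-last term with the last: HH·KH = HHKH, KH·HHKH = KHHHKH, …
Continuing: KHHHKHHHKHKHHHKH · HHKHKHHHKHKHHHKHHHKHKHHHKH gives term 8.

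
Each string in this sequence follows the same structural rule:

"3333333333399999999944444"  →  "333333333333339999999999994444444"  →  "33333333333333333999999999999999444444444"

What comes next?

Term n consists of 3n+2 3's, followed by 3n 9's, followed by 2n-1 4's, where the shown terms are n = 3, 4, 5.
Setting n = 6 gives 20, 18, 11 characters in each block.

3333333333333333333399999999999999999944444444444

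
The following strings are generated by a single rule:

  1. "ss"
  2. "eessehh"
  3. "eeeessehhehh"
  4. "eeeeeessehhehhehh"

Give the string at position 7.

eeeeeeeeeeeessehhehhehhehhehhehh

Every step adds ee to the front and ehh to the end of the previous string.
From eeeeeessehhehhehh, 3 further steps: eeeeeessehhehhehh → eeeeeeeessehhehhehhehh → eeeeeeeeeessehhehhehhehhehh → (answer).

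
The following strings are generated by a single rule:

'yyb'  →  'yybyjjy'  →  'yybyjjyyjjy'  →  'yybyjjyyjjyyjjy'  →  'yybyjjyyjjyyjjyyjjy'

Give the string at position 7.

Each term is the previous one with yjjy appended.
From yybyjjyyjjyyjjyyjjy, 2 further steps: yybyjjyyjjyyjjyyjjy → yybyjjyyjjyyjjyyjjyyjjy → (answer).

yybyjjyyjjyyjjyyjjyyjjyyjjy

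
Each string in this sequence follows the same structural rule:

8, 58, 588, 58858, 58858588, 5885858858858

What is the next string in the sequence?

This is a Fibonacci-style word recurrence s(k) = s(k−1)·s(k−2): e.g. 58·8 = 588.
Continuing: 5885858858858 · 58858588 gives term 7.

588585885885858858588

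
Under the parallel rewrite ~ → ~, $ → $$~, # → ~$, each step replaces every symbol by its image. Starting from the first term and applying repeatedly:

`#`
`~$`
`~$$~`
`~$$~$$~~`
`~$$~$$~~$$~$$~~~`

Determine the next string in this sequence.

~$$~$$~~$$~$$~~~$$~$$~~$$~$$~~~~

φ(~$$~$$~~$$~$$~~~) expands symbol-by-symbol to ~ $$~ $$~ ~ $$~ $$~ ~ ~ $$~ $$~ ~ $$~ $$~ ~ ~ ~; joining the 16 pieces gives the next term.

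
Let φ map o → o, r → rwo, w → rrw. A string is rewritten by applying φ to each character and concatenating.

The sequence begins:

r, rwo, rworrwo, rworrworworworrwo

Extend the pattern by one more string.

Rewriting the 17 symbols of rworrworworworrwo one by one yields rwo rrw o rwo rwo rrw o rwo rrw o rwo rrw o rwo rwo rrw o; concatenated:

rworrworworworrworworrworworrworworworrwo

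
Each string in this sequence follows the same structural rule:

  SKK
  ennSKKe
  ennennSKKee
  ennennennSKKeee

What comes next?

Each term wraps the previous one in enn on the left and e on the right.
So the next term is enn·ennennennSKKeee·e.

ennennennennSKKeeee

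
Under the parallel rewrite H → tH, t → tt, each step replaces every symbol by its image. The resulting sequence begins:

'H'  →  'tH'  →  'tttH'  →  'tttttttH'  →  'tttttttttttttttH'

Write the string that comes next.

tttttttttttttttttttttttttttttttH

φ(tttttttttttttttH) expands symbol-by-symbol to tt tt tt tt tt tt tt tt tt tt tt tt tt tt tt tH; joining the 16 pieces gives the next term.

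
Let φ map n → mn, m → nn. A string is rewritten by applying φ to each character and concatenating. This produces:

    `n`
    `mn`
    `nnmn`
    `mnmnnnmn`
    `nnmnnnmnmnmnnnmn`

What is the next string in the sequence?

Replace each of the 16 characters of nnmnnnmnmnmnnnmn in place — mn mn nn mn mn mn nn mn nn mn nn mn mn mn nn mn — and concatenate.

mnmnnnmnmnmnnnmnnnmnnnmnmnmnnnmn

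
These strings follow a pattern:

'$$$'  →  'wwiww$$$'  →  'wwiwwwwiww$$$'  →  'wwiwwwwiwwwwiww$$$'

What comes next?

Each term is the previous one with wwiww prepended.
One more step from wwiwwwwiwwwwiww$$$ gives the answer.

wwiwwwwiwwwwiwwwwiww$$$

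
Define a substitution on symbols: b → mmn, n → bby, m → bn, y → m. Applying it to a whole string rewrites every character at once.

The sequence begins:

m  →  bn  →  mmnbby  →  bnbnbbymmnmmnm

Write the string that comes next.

Applying the rule to each of the 14 symbols of bnbnbbymmnmmnm gives the pieces mmn bby mmn bby mmn mmn m bn bn bby bn bn bby bn, which concatenate to the answer.

mmnbbymmnbbymmnmmnmbnbnbbybnbnbbybn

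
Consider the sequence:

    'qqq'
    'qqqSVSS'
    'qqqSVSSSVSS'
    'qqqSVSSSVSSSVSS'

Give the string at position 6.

Every step adds SVSS to the end: s(k+1) = s(k)·SVSS.
From qqqSVSSSVSSSVSS, 2 further steps: qqqSVSSSVSSSVSS → qqqSVSSSVSSSVSSSVSS → (answer).

qqqSVSSSVSSSVSSSVSSSVSS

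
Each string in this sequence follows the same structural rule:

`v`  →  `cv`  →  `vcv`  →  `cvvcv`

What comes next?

vcvcvvcv

This is a Fibonacci-style word recurrence s(k) = s(k−2)·s(k−1): e.g. v·cv = vcv.
Continuing: vcv · cvvcv gives term 5.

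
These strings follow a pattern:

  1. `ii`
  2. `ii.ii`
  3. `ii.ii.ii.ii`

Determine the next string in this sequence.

ii.ii.ii.ii.ii.ii.ii.ii

s(k+1) = s(k)·.·s(k) — each term doubles the last with '.' between the halves.
So the next term is two copies of ii.ii.ii.ii with '.' between the halves.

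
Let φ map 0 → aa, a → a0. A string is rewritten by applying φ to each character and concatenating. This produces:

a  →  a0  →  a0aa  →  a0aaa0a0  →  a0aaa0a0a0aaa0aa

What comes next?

Replace each of the 16 characters of a0aaa0a0a0aaa0aa in place — a0 aa a0 a0 a0 aa a0 aa a0 aa a0 a0 a0 aa a0 a0 — and concatenate.

a0aaa0a0a0aaa0aaa0aaa0a0a0aaa0a0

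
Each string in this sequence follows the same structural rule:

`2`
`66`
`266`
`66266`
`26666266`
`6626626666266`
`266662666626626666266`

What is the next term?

From term 3 onward, concatenate the second-to-last term with the last: 2·66 = 266, 66·266 = 66266, …
The next term joins 6626626666266 and 266662666626626666266.

6626626666266266662666626626666266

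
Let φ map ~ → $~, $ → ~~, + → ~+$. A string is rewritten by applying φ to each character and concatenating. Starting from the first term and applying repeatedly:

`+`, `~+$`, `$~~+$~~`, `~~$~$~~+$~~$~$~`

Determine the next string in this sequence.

$~$~~~$~~~$~$~~+$~~$~$~~~$~~~$~

Replace each of the 15 characters of ~~$~$~~+$~~$~$~ in place — $~ $~ ~~ $~ ~~ $~ $~ ~+$ ~~ $~ $~ ~~ $~ ~~ $~ — and concatenate.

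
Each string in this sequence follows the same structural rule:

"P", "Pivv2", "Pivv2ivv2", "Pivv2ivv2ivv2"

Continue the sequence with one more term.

The strings grow by a fixed suffix ivv2 each time.
Applying this once more to Pivv2ivv2ivv2:

Pivv2ivv2ivv2ivv2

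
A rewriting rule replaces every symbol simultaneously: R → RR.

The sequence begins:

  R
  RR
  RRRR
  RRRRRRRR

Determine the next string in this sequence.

Rewriting each symbol of RRRRRRRR: R→RR, R→RR, R→RR, R→RR, R→RR, R→RR, R→RR, R→RR, which concatenates to RR RR RR RR RR RR RR RR.

RRRRRRRRRRRRRRRR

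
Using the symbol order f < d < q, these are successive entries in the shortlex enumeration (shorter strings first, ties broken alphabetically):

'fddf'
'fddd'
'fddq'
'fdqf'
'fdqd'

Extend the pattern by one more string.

fdqq

The successor of fdqd increments the rightmost position that isn't already q and resets every position after it to f.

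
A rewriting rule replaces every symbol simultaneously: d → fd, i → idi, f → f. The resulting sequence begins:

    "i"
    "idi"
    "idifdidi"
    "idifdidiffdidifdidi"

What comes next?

Rewriting the 19 symbols of idifdidiffdidifdidi one by one yields idi fd idi f fd idi fd idi f f fd idi fd idi f fd idi fd idi; concatenated:

idifdidiffdidifdidifffdidifdidiffdidifdidi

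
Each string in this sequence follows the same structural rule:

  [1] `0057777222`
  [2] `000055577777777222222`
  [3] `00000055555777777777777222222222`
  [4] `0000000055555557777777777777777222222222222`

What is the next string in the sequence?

000000000055555555577777777777777777777222222222222222

The n-th term is 2n 0's then 2n-1 5's then 4n 7's then 3n 2's (n = 1, 2, …).
At n = 5 the blocks have lengths 10, 9, 20, 15.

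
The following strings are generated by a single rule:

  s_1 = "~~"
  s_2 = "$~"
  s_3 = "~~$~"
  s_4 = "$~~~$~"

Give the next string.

This is a Fibonacci-style word recurrence s(k) = s(k−2)·s(k−1): e.g. ~~·$~ = ~~$~.
So term 5 is ~~$~·$~~~$~.

~~$~$~~~$~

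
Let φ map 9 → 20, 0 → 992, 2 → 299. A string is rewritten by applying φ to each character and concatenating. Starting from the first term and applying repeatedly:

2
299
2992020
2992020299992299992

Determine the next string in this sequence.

Rewriting the 19 symbols of 2992020299992299992 one by one yields 299 20 20 299 992 299 992 299 20 20 20 20 299 299 20 20 20 20 299; concatenated:

29920202999922999922992020202029929920202020299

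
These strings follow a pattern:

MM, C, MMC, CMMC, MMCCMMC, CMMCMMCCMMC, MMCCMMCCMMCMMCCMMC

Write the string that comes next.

Each term (from the third on) is the two preceding terms concatenated in order: term 3 = MM·C = MMC.
Continuing: CMMCMMCCMMC · MMCCMMCCMMCMMCCMMC gives term 8.

CMMCMMCCMMCMMCCMMCCMMCMMCCMMC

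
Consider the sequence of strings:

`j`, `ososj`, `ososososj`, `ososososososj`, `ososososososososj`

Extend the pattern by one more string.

ososososososososososj

The strings grow by a fixed prefix osos each time.
One more step from ososososososososj gives the answer.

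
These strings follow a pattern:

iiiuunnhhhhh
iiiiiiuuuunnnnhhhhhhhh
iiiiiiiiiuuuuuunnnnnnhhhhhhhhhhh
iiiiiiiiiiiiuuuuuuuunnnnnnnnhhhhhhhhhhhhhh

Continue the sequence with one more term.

iiiiiiiiiiiiiiiuuuuuuuuuunnnnnnnnnnhhhhhhhhhhhhhhhhh

The n-th term is 3n i's then 2n u's then 2n n's then 3n+2 h's (n = 1, 2, …).
Setting n = 5 gives 15, 10, 10, 17 characters in each block.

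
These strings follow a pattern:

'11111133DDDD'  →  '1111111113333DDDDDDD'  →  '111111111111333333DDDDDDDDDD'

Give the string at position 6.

111111111111111111111333333333333DDDDDDDDDDDDDDDDDDD

The n-th term is 3n+3 1's then 2n 3's then 3n+1 D's (n = 1, 2, …).
For term 6, n = 6, so the run lengths are 21, 12, 19.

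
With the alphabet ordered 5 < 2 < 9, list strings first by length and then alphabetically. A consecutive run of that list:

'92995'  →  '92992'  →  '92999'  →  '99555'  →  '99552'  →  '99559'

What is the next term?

99525

Treat 99559 as a base-3 numeral over the given alphabet and add one, carrying through any trailing 9's.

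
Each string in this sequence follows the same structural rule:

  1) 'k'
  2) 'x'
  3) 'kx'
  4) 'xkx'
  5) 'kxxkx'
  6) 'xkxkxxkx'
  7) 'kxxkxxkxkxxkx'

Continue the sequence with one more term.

This is a Fibonacci-style word recurrence s(k) = s(k−2)·s(k−1): e.g. k·x = kx.
So term 8 is xkxkxxkx·kxxkxxkxkxxkx.

xkxkxxkxkxxkxxkxkxxkx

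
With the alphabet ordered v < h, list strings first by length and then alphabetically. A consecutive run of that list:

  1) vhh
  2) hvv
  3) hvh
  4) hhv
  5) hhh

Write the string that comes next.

vvvv

hhh is the last string of length 3, so the next is the first of length 4: v repeated 4 times.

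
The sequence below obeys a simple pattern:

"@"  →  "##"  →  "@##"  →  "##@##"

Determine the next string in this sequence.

Each term (from the third on) is the two preceding terms concatenated in order: term 3 = @·## = @##.
The next term joins @## and ##@##.

@####@##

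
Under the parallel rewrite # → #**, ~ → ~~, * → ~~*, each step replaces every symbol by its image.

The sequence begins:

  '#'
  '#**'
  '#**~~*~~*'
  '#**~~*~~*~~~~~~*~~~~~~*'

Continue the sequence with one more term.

#**~~*~~*~~~~~~*~~~~~~*~~~~~~~~~~~~~~*~~~~~~~~~~~~~~*

Applying the rule to each of the 23 symbols of #**~~*~~*~~~~~~*~~~~~~* gives the pieces #** ~~* ~~* ~~ ~~ ~~* ~~ ~~ ~~* ~~ ~~ ~~ ~~ ~~ ~~ ~~* ~~ ~~ ~~ ~~ ~~ ~~ ~~*, which concatenate to the answer.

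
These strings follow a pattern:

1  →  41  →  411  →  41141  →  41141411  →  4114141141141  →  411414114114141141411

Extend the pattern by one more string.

Each term (from the third on) is the previous term followed by the one before it: term 3 = 41·1 = 411.
The next term joins 411414114114141141411 and 4114141141141.

4114141141141411414114114141141141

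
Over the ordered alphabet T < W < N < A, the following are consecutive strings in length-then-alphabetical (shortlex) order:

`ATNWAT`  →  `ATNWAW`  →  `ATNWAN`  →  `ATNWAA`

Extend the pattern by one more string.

Find the rightmost character of ATNWAA below A, bump it to the next letter, and reset everything to its right to T.

ATNNTT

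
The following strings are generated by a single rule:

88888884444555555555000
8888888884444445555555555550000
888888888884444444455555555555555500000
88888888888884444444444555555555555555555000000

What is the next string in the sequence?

8888888888888884444444444445555555555555555555550000000

The n-th term is 2n+1 8's then 2n-2 4's then 3n 5's then n 0's, where the shown terms are n = 3, 4, 5, 6.
For the next term, n = 7, so the run lengths are 15, 12, 21, 7.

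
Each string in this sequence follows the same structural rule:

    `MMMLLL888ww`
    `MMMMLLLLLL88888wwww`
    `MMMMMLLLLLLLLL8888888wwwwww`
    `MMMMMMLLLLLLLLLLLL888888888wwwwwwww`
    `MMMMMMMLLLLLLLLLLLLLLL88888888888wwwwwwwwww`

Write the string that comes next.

MMMMMMMMLLLLLLLLLLLLLLLLLL8888888888888wwwwwwwwwwww

Reading off run lengths: M runs 3, 4, 5, 6, 7; L runs 3, 6, 9, 12, 15; 8 runs 3, 5, 7, 9, 11; w runs 2, 4, 6, 8, 10 — each is linear in n (n = 1, 2, …).
At n = 6 the blocks have lengths 8, 18, 13, 12.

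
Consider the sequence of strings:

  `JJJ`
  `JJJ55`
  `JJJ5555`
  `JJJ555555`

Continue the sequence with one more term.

Each term is the previous one with 55 appended.
Applying this once more to JJJ555555:

JJJ55555555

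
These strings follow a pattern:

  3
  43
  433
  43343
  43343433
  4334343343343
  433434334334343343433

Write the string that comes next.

From term 3 onward, concatenate the last term with the second-to-last: 43·3 = 433, 433·43 = 43343, …
So term 8 is 433434334334343343433·4334343343343.

4334343343343433434334334343343343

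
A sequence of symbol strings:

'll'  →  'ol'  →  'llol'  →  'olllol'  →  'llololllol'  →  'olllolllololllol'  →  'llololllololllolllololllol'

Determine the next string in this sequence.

Each term (from the third on) is the two preceding terms concatenated in order: term 3 = ll·ol = llol.
The next term joins olllolllololllol and llololllololllolllololllol.

olllolllololllolllololllololllolllololllol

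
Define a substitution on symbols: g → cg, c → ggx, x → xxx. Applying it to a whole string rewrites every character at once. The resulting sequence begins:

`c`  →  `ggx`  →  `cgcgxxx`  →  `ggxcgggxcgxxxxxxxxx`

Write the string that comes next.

Applying the rule to each of the 19 symbols of ggxcgggxcgxxxxxxxxx gives the pieces cg cg xxx ggx cg cg cg xxx ggx cg xxx xxx xxx xxx xxx xxx xxx xxx xxx, which concatenate to the answer.

cgcgxxxggxcgcgcgxxxggxcgxxxxxxxxxxxxxxxxxxxxxxxxxxx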